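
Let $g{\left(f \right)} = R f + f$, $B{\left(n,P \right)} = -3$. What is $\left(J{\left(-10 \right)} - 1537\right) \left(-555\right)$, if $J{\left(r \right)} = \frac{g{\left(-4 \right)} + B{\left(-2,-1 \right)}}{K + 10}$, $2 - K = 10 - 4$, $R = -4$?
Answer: $\frac{1704405}{2} \approx 8.522 \cdot 10^{5}$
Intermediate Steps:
$K = -4$ ($K = 2 - \left(10 - 4\right) = 2 - 6 = -4$)
$g{\left(f \right)} = - 3 f$ ($g{\left(f \right)} = - 4 f + f = - 3 f$)
$J{\left(r \right)} = \frac{3}{2}$ ($J{\left(r \right)} = \frac{\left(-3\right) \left(-4\right) - 3}{-4 + 10} = \frac{12 - 3}{6} = 9 \cdot \frac{1}{6} = \frac{3}{2}$)
$\left(J{\left(-10 \right)} - 1537\right) \left(-555\right) = \left(\frac{3}{2} - 1537\right) \left(-555\right) = \left(- \frac{3071}{2}\right) \left(-555\right) = \frac{1704405}{2}$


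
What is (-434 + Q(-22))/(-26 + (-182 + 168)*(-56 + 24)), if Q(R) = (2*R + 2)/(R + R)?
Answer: -9527/9284 ≈ -1.0262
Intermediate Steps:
Q(R) = (2 + 2*R)/(2*R) (Q(R) = (2 + 2*R)/((2*R)) = (2 + 2*R)*(1/(2*R)) = (2 + 2*R)/(2*R))
(-434 + Q(-22))/(-26 + (-182 + 168)*(-56 + 24)) = (-434 + (1 - 22)/(-22))/(-26 + (-182 + 168)*(-56 + 24)) = (-434 - 1/22*(-21))/(-26 - 14*(-32)) = (-434 + 21/22)/(-26 + 448) = -9527/22/422 = -9527/22*1/422 = -9527/9284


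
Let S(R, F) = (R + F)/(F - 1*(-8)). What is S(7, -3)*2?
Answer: 8/5 ≈ 1.6000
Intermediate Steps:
S(R, F) = (F + R)/(8 + F) (S(R, F) = (F + R)/(F + 8) = (F + R)/(8 + F))
S(7, -3)*2 = ((-3 + 7)/(8 - 3))*2 = (4/5)*2 = ((⅕)*4)*2 = (⅘)*2 = 8/5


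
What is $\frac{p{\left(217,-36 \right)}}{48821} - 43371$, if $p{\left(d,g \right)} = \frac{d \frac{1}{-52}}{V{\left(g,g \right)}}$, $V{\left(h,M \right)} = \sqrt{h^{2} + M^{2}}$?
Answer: $-43371 - \frac{217 \sqrt{2}}{182785824} \approx -43371.0$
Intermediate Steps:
$V{\left(h,M \right)} = \sqrt{M^{2} + h^{2}}$
$p{\left(d,g \right)} = - \frac{d \sqrt{2}}{104 \sqrt{g^{2}}}$ ($p{\left(d,g \right)} = \frac{d \frac{1}{-52}}{\sqrt{g^{2} + g^{2}}} = \frac{d \left(- \frac{1}{52}\right)}{\sqrt{2 g^{2}}} = \frac{\left(- \frac{1}{52}\right) d}{\sqrt{2} \sqrt{g^{2}}} = - \frac{d}{52} \frac{\sqrt{2}}{2 \sqrt{g^{2}}} = - \frac{d \sqrt{2}}{104 \sqrt{g^{2}}}$)
$\frac{p{\left(217,-36 \right)}}{48821} - 43371 = \frac{\left(- \frac{1}{104}\right) 217 \sqrt{2} \frac{1}{\sqrt{\left(-36\right)^{2}}}}{48821} - 43371 = \left(- \frac{1}{104}\right) 217 \sqrt{2} \frac{1}{\sqrt{1296}} \cdot \frac{1}{48821} - 43371 = \left(- \frac{1}{104}\right) 217 \sqrt{2} \cdot \frac{1}{36} \cdot \frac{1}{48821} - 43371 = - \frac{217 \sqrt{2}}{3744} \cdot \frac{1}{48821} - 43371 = - \frac{217 \sqrt{2}}{182785824} - 43371 = -43371 - \frac{217 \sqrt{2}}{182785824}$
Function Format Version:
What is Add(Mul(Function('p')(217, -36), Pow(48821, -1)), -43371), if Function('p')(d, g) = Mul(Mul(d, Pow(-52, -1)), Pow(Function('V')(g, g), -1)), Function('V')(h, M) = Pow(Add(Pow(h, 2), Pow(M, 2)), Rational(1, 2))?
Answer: Add(-43371, Mul(Rational(-217, 182785824), Pow(2, Rational(1, 2)))) ≈ -43371.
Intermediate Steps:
Function('V')(h, M) = Pow(Add(Pow(M, 2), Pow(h, 2)), Rational(1, 2))
Function('p')(d, g) = Mul(Rational(-1, 104), d, Pow(2, Rational(1, 2)), Pow(Pow(g, 2), Rational(-1, 2))) (Function('p')(d, g) = Mul(Mul(d, Pow(-52, -1)), Pow(Pow(Add(Pow(g, 2), Pow(g, 2)), Rational(1, 2)), -1)) = Mul(Mul(d, Rational(-1, 52)), Pow(Pow(Mul(2, Pow(g, 2)), Rational(1, 2)), -1)) = Mul(Mul(Rational(-1, 52), d), Pow(Mul(Pow(2, Rational(1, 2)), Pow(Pow(g, 2), Rational(1, 2))), -1)) = Mul(Mul(Rational(-1, 52), d), Mul(Rational(1, 2), Pow(2, Rational(1, 2)), Pow(Pow(g, 2), Rational(-1, 2)))) = Mul(Rational(-1, 104), d, Pow(2, Rational(1, 2)), Pow(Pow(g, 2), Rational(-1, 2))))
Add(Mul(Function('p')(217, -36), Pow(48821, -1)), -43371) = Add(Mul(Mul(Rational(-1, 104), 217, Pow(2, Rational(1, 2)), Pow(Pow(-36, 2), Rational(-1, 2))), Pow(48821, -1)), -43371) = Add(Mul(Mul(Rational(-1, 104), 217, Pow(2, Rational(1, 2)), Pow(1296, Rational(-1, 2))), Rational(1, 48821)), -43371) = Add(Mul(Mul(Rational(-1, 104), 217, Pow(2, Rational(1, 2)), Rational(1, 36)), Rational(1, 48821)), -43371) = Add(Mul(Mul(Rational(-217, 3744), Pow(2, Rational(1, 2))), Rational(1, 48821)), -43371) = Add(Mul(Rational(-217, 182785824), Pow(2, Rational(1, 2))), -43371) = Add(-43371, Mul(Rational(-217, 182785824), Pow(2, Rational(1, 2))))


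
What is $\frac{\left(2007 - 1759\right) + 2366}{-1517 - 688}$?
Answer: $- \frac{2614}{2205} \approx -1.1855$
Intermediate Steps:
$\frac{\left(2007 - 1759\right) + 2366}{-1517 - 688} = \frac{\left(2007 - 1759\right) + 2366}{-2205} = \left(248 + 2366\right) \left(- \frac{1}{2205}\right) = 2614 \left(- \frac{1}{2205}\right) = - \frac{2614}{2205}$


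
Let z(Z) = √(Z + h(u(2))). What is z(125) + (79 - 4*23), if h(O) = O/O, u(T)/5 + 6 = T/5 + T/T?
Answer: -13 + 3*√14 ≈ -1.7750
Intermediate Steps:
u(T) = -25 + T (u(T) = -30 + 5*(T/5 + T/T) = -30 + 5*(T*(⅕) + 1) = -30 + 5*(T/5 + 1) = -30 + 5*(1 + T/5) = -30 + (5 + T) = -25 + T)
h(O) = 1
z(Z) = √(1 + Z) (z(Z) = √(Z + 1) = √(1 + Z))
z(125) + (79 - 4*23) = √(1 + 125) + (79 - 4*23) = √126 + (79 - 92) = 3*√14 - 13 = -13 + 3*√14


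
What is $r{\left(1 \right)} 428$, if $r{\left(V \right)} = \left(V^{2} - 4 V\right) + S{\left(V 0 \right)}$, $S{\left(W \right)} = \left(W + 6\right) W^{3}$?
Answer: $-1284$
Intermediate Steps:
$S{\left(W \right)} = W^{3} \left(6 + W\right)$ ($S{\left(W \right)} = \left(6 + W\right) W^{3} = W^{3} \left(6 + W\right)$)
$r{\left(V \right)} = V^{2} - 4 V$ ($r{\left(V \right)} = \left(V^{2} - 4 V\right) + \left(V 0\right)^{3} \left(6 + V 0\right) = \left(V^{2} - 4 V\right) + 0^{3} \left(6 + 0\right) = \left(V^{2} - 4 V\right) + 0 \cdot 6 = \left(V^{2} - 4 V\right) + 0 = V^{2} - 4 V$)
$r{\left(1 \right)} 428 = 1 \left(-4 + 1\right) 428 = 1 \left(-3\right) 428 = \left(-3\right) 428 = -1284$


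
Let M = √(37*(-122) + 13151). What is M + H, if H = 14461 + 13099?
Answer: 27560 + √8637 ≈ 27653.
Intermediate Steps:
M = √8637 (M = √(-4514 + 13151) = √8637 ≈ 92.935)
H = 27560
M + H = √8637 + 27560 = 27560 + √8637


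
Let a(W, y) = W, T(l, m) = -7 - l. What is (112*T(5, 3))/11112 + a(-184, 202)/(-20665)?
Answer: -1072048/9567895 ≈ -0.11205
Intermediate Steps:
(112*T(5, 3))/11112 + a(-184, 202)/(-20665) = (112*(-7 - 1*5))/11112 - 184/(-20665) = (112*(-7 - 5))*(1/11112) - 184*(-1/20665) = (112*(-12))*(1/11112) + 184/20665 = -1344*1/11112 + 184/20665 = -56/463 + 184/20665 = -1072048/9567895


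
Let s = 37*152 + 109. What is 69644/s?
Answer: 69644/5733 ≈ 12.148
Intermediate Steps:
s = 5733 (s = 5624 + 109 = 5733)
69644/s = 69644/5733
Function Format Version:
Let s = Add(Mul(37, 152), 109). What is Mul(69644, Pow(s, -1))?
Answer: Rational(69644, 5733) ≈ 12.148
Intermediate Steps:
s = 5733 (s = Add(5624, 109) = 5733)
Mul(69644, Pow(s, -1)) = Mul(69644, Pow(5733, -1)) = Mul(69644, Rational(1, 5733)) = Rational(69644, 5733)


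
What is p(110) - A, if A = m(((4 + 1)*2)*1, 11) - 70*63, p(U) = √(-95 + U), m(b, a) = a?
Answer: 4399 + √15 ≈ 4402.9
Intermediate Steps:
A = -4399 (A = 11 - 70*63 = 11 - 4410 = -4399)
p(110) - A = √(-95 + 110) - 1*(-4399) = √15 + 4399 = 4399 + √15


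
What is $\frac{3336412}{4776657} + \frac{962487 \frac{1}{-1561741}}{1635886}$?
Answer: $\frac{8523961664974330753}{12203547737890230582} \approx 0.69848$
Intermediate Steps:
$\frac{3336412}{4776657} + \frac{962487 \frac{1}{-1561741}}{1635886} = 3336412 \cdot \frac{1}{4776657} + 962487 \left(- \frac{1}{1561741}\right) \frac{1}{1635886} = \frac{3336412}{4776657} - \frac{962487}{2554830237526} = \frac{8523961664974330753}{12203547737890230582}$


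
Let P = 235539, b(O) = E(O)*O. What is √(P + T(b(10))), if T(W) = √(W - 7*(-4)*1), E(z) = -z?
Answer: √(235539 + 6*I*√2) ≈ 485.32 + 0.0087*I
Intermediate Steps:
b(O) = -O² (b(O) = (-O)*O = -O²)
T(W) = √(28 + W) (T(W) = √(W + 28*1) = √(W + 28) = √(28 + W))
√(P + T(b(10))) = √(235539 + √(28 - 1*10²)) = √(235539 + √(28 - 1*100)) = √(235539 + √(28 - 100)) = √(235539 + √(-72)) = √(235539 + 6*I*√2)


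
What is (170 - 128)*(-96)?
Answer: -4032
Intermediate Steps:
(170 - 128)*(-96) = 42*(-96) = -4032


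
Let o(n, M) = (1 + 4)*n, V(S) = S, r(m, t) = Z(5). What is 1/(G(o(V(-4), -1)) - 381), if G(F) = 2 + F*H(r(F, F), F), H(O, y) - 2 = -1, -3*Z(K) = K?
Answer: -1/399 ≈ -0.0025063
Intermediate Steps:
Z(K) = -K/3
r(m, t) = -5/3 (r(m, t) = -1/3*5 = -5/3)
o(n, M) = 5*n
H(O, y) = 1 (H(O, y) = 2 - 1 = 1)
G(F) = 2 + F (G(F) = 2 + F*1 = 2 + F)
1/(G(o(V(-4), -1)) - 381) = 1/((2 + 5*(-4)) - 381) = 1/((2 - 20) - 381) = 1/(-18 - 381) = 1/(-399) = -1/399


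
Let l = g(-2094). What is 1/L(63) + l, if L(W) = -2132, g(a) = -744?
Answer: -1586209/2132 ≈ -744.00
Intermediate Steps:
l = -744
1/L(63) + l = 1/(-2132) - 744 = -1/2132 - 744 = -1586209/2132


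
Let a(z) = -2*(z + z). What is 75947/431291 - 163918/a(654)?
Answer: 35447517745/564128628 ≈ 62.836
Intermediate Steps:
a(z) = -4*z
75947/431291 - 163918/a(654) = 75947/431291 - 163918/((-4*654)) = 75947*(1/431291) - 163918/(-2616) = 75947/431291 - 163918*(-1/2616) = 75947/431291 + 81959/1308 = 35447517745/564128628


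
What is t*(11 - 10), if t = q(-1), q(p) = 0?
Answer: 0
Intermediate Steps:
t = 0
t*(11 - 10) = 0*(11 - 10) = 0*1 = 0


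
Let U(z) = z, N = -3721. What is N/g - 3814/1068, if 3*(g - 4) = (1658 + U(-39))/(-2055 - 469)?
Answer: -15100341791/15309246 ≈ -986.35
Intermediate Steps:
g = 28669/7572 (g = 4 + ((1658 - 39)/(-2055 - 469))/3 = 4 + (1619/(-2524))/3 = 4 + (1619*(-1/2524))/3 = 4 + (⅓)*(-1619/2524) = 4 - 1619/7572 = 28669/7572 ≈ 3.7862)
N/g - 3814/1068 = -3721/28669/7572 - 3814/1068 = -3721*7572/28669 - 3814*1/1068 = -28175412/28669 - 1907/534 = -15100341791/15309246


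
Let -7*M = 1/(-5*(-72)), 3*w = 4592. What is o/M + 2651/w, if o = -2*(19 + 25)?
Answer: 1018329873/4592 ≈ 2.2176e+5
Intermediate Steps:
w = 4592/3 (w = (1/3)*4592 = 4592/3 ≈ 1530.7)
o = -88 (o = -2*44 = -88)
M = -1/2520 (M = -1/(7*((-5*(-72)))) = -1/7/360 = -1/7*1/360 = -1/2520 ≈ -0.00039683)
o/M + 2651/w = -88/(-1/2520) + 2651/(4592/3) = -88*(-2520) + 2651*(3/4592) = 221760 + 7953/4592 = 1018329873/4592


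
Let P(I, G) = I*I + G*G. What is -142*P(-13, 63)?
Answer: -587596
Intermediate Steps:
P(I, G) = G² + I² (P(I, G) = I² + G² = G² + I²)
-142*P(-13, 63) = -142*(63² + (-13)²) = -142*(3969 + 169) = -142*4138 = -587596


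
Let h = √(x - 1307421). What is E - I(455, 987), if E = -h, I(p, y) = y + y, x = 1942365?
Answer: -1974 - 8*√9921 ≈ -2770.8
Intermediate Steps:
I(p, y) = 2*y
h = 8*√9921 (h = √(1942365 - 1307421) = √634944 = 8*√9921 ≈ 796.83)
E = -8*√9921 ≈ -796.83
E - I(455, 987) = -8*√9921 - 2*987 = -8*√9921 - 1*1974 = -8*√9921 - 1974 = -1974 - 8*√9921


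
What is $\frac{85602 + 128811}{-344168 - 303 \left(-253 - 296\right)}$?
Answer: $- \frac{214413}{177821} \approx -1.2058$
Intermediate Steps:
$\frac{85602 + 128811}{-344168 - 303 \left(-253 - 296\right)} = \frac{214413}{-344168 - -166347} = \frac{214413}{-344168 + 166347} = \frac{214413}{-177821} = 214413 \left(- \frac{1}{177821}\right) = - \frac{214413}{177821}$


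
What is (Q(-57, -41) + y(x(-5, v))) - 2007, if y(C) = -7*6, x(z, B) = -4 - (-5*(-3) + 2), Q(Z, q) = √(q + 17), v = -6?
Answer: -2049 + 2*I*√6 ≈ -2049.0 + 4.899*I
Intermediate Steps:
Q(Z, q) = √(17 + q)
x(z, B) = -21 (x(z, B) = -4 - (15 + 2) = -4 - 1*17 = -4 - 17 = -21)
y(C) = -42
(Q(-57, -41) + y(x(-5, v))) - 2007 = (√(17 - 41) - 42) - 2007 = (√(-24) - 42) - 2007 = (2*I*√6 - 42) - 2007 = (-42 + 2*I*√6) - 2007 = -2049 + 2*I*√6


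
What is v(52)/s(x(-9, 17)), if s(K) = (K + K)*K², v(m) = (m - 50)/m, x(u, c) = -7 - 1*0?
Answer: -1/17836 ≈ -5.6066e-5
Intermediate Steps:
x(u, c) = -7 (x(u, c) = -7 + 0 = -7)
v(m) = (-50 + m)/m
s(K) = 2*K³ (s(K) = (2*K)*K² = 2*K³)
v(52)/s(x(-9, 17)) = ((-50 + 52)/52)/((2*(-7)³)) = ((1/52)*2)/((2*(-343))) = (1/26)/(-686) = (1/26)*(-1/686) = -1/17836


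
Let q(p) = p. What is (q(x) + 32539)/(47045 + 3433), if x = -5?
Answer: 16267/25239 ≈ 0.64452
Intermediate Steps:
(q(x) + 32539)/(47045 + 3433) = (-5 + 32539)/(47045 + 3433) = 32534/50478 = 32534*(1/50478) = 16267/25239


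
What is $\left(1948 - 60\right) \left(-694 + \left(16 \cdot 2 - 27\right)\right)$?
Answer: $-1300832$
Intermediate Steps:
$\left(1948 - 60\right) \left(-694 + \left(16 \cdot 2 - 27\right)\right) = \left(1948 - 60\right) \left(-694 + \left(32 - 27\right)\right) = 1888 \left(-694 + 5\right) = 1888 \left(-689\right) = -1300832$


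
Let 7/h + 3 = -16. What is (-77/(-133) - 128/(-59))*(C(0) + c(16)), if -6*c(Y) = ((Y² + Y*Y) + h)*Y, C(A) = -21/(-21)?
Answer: -79809197/21299 ≈ -3747.1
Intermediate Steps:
h = -7/19 (h = 7/(-3 - 16) = 7/(-19) = 7*(-1/19) = -7/19 ≈ -0.36842)
C(A) = 1 (C(A) = -21*(-1/21) = 1)
c(Y) = -Y*(-7/19 + 2*Y²)/6 (c(Y) = -((Y² + Y*Y) - 7/19)*Y/6 = -((Y² + Y²) - 7/19)*Y/6 = -(2*Y² - 7/19)*Y/6 = -(-7/19 + 2*Y²)*Y/6 = -Y*(-7/19 + 2*Y²)/6)
(-77/(-133) - 128/(-59))*(C(0) + c(16)) = (-77/(-133) - 128/(-59))*(1 + (1/114)*16*(7 - 38*16²)) = (-77*(-1/133) - 128*(-1/59))*(1 + (1/114)*16*(7 - 38*256)) = (11/19 + 128/59)*(1 + (1/114)*16*(7 - 9728)) = 3081*(1 + (1/114)*16*(-9721))/1121 = 3081*(1 - 77768/57)/1121 = (3081/1121)*(-77711/57) = -79809197/21299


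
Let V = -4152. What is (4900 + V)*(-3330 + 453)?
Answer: -2151996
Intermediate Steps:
(4900 + V)*(-3330 + 453) = (4900 - 4152)*(-3330 + 453) = 748*(-2877) = -2151996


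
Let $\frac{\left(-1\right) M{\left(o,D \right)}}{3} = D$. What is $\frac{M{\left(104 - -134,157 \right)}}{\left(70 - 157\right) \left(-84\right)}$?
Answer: $- \frac{157}{2436} \approx -0.06445$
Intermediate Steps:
$M{\left(o,D \right)} = - 3 D$
$\frac{M{\left(104 - -134,157 \right)}}{\left(70 - 157\right) \left(-84\right)} = \frac{\left(-3\right) 157}{\left(70 - 157\right) \left(-84\right)} = - \frac{471}{\left(-87\right) \left(-84\right)} = - \frac{471}{7308} = \left(-471\right) \frac{1}{7308} = - \frac{157}{2436}$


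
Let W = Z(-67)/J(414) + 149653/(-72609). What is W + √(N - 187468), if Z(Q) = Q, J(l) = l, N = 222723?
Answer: -22273715/10020042 + √35255 ≈ 185.54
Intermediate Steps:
W = -22273715/10020042 (W = -67/414 + 149653/(-72609) = -67*1/414 + 149653*(-1/72609) = -67/414 - 149653/72609 = -22273715/10020042 ≈ -2.2229)
W + √(N - 187468) = -22273715/10020042 + √(222723 - 187468) = -22273715/10020042 + √35255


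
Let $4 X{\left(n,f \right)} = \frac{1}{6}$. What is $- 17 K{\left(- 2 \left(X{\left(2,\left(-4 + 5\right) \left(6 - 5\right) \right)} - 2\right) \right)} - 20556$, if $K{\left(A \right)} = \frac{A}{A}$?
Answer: $-20573$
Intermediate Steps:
$X{\left(n,f \right)} = \frac{1}{24}$ ($X{\left(n,f \right)} = \frac{1}{4 \cdot 6} = \frac{1}{4} \cdot \frac{1}{6} = \frac{1}{24}$)
$K{\left(A \right)} = 1$
$- 17 K{\left(- 2 \left(X{\left(2,\left(-4 + 5\right) \left(6 - 5\right) \right)} - 2\right) \right)} - 20556 = \left(-17\right) 1 - 20556 = -17 - 20556 = -20573$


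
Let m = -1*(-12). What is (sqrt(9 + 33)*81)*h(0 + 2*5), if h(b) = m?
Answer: 972*sqrt(42) ≈ 6299.3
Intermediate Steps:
m = 12
h(b) = 12
(sqrt(9 + 33)*81)*h(0 + 2*5) = (sqrt(9 + 33)*81)*12 = (sqrt(42)*81)*12 = (81*sqrt(42))*12 = 972*sqrt(42)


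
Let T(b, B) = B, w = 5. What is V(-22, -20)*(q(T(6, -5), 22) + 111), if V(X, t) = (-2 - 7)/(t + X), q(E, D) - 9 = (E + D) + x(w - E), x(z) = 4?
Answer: 423/14 ≈ 30.214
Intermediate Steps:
q(E, D) = 13 + D + E (q(E, D) = 9 + ((E + D) + 4) = 9 + ((D + E) + 4) = 9 + (4 + D + E) = 13 + D + E)
V(X, t) = -9/(X + t)
V(-22, -20)*(q(T(6, -5), 22) + 111) = (-9/(-22 - 20))*((13 + 22 - 5) + 111) = (-9/(-42))*(30 + 111) = -9*(-1/42)*141 = (3/14)*141 = 423/14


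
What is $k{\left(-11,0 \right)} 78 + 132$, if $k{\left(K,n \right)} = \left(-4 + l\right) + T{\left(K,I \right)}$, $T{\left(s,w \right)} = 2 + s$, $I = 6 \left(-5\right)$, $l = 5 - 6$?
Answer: $-960$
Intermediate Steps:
$l = -1$ ($l = 5 - 6 = -1$)
$I = -30$
$k{\left(K,n \right)} = -3 + K$ ($k{\left(K,n \right)} = \left(-4 - 1\right) + \left(2 + K\right) = -5 + \left(2 + K\right) = -3 + K$)
$k{\left(-11,0 \right)} 78 + 132 = \left(-3 - 11\right) 78 + 132 = \left(-14\right) 78 + 132 = -1092 + 132 = -960$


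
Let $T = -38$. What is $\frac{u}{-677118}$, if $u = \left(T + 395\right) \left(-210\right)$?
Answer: $\frac{12495}{112853} \approx 0.11072$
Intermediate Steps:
$u = -74970$ ($u = \left(-38 + 395\right) \left(-210\right) = 357 \left(-210\right) = -74970$)
$\frac{u}{-677118} = - \frac{74970}{-677118} = \left(-74970\right) \left(- \frac{1}{677118}\right) = \frac{12495}{112853}$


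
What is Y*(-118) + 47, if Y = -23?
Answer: 2761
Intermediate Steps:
Y*(-118) + 47 = -23*(-118) + 47 = 2714 + 47 = 2761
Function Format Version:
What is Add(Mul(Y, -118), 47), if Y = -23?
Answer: 2761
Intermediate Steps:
Add(Mul(Y, -118), 47) = Add(Mul(-23, -118), 47) = Add(2714, 47) = 2761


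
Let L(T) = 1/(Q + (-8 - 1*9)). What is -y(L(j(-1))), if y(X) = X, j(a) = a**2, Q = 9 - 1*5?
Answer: 1/13 ≈ 0.076923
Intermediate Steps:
Q = 4 (Q = 9 - 5 = 4)
L(T) = -1/13 (L(T) = 1/(4 + (-8 - 1*9)) = 1/(4 + (-8 - 9)) = 1/(4 - 17) = 1/(-13) = -1/13)
-y(L(j(-1))) = -1*(-1/13) = 1/13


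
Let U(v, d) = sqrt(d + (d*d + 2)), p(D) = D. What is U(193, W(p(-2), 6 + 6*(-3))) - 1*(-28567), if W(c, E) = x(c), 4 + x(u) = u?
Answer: 28567 + 4*sqrt(2) ≈ 28573.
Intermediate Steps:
x(u) = -4 + u
W(c, E) = -4 + c
U(v, d) = sqrt(2 + d + d**2) (U(v, d) = sqrt(d + (d**2 + 2)) = sqrt(d + (2 + d**2)) = sqrt(2 + d + d**2))
U(193, W(p(-2), 6 + 6*(-3))) - 1*(-28567) = sqrt(2 + (-4 - 2) + (-4 - 2)**2) - 1*(-28567) = sqrt(2 - 6 + (-6)**2) + 28567 = sqrt(2 - 6 + 36) + 28567 = sqrt(32) + 28567 = 4*sqrt(2) + 28567 = 28567 + 4*sqrt(2)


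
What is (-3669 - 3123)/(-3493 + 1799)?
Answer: 3396/847 ≈ 4.0094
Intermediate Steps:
(-3669 - 3123)/(-3493 + 1799) = -6792/(-1694) = -6792*(-1/1694) = 3396/847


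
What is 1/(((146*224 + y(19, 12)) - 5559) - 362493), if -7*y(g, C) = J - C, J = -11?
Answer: -7/2347413 ≈ -2.9820e-6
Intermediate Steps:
y(g, C) = 11/7 + C/7 (y(g, C) = -(-11 - C)/7 = 11/7 + C/7)
1/(((146*224 + y(19, 12)) - 5559) - 362493) = 1/(((146*224 + (11/7 + (⅐)*12)) - 5559) - 362493) = 1/(((32704 + (11/7 + 12/7)) - 5559) - 362493) = 1/(((32704 + 23/7) - 5559) - 362493) = 1/((228951/7 - 5559) - 362493) = 1/(190038/7 - 362493) = 1/(-2347413/7) = -7/2347413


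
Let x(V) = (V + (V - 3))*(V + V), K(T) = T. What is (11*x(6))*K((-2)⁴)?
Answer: 19008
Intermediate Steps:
x(V) = 2*V*(-3 + 2*V) (x(V) = (V + (-3 + V))*(2*V) = (-3 + 2*V)*(2*V) = 2*V*(-3 + 2*V))
(11*x(6))*K((-2)⁴) = (11*(2*6*(-3 + 2*6)))*(-2)⁴ = (11*(2*6*(-3 + 12)))*16 = (11*(2*6*9))*16 = (11*108)*16 = 1188*16 = 19008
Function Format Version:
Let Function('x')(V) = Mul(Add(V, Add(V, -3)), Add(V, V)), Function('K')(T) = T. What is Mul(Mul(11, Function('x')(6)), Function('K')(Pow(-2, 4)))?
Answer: 19008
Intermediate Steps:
Function('x')(V) = Mul(2, V, Add(-3, Mul(2, V))) (Function('x')(V) = Mul(Add(V, Add(-3, V)), Mul(2, V)) = Mul(Add(-3, Mul(2, V)), Mul(2, V)) = Mul(2, V, Add(-3, Mul(2, V))))
Mul(Mul(11, Function('x')(6)), Function('K')(Pow(-2, 4))) = Mul(Mul(11, Mul(2, 6, Add(-3, Mul(2, 6)))), Pow(-2, 4)) = Mul(Mul(11, Mul(2, 6, Add(-3, 12))), 16) = Mul(Mul(11, Mul(2, 6, 9)), 16) = Mul(Mul(11, 108), 16) = Mul(1188, 16) = 19008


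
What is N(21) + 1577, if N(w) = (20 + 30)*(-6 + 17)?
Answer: 2127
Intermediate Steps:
N(w) = 550 (N(w) = 50*11 = 550)
N(21) + 1577 = 550 + 1577 = 2127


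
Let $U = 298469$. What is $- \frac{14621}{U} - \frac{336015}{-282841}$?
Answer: $\frac{96154642774}{84419270429} \approx 1.139$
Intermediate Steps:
$- \frac{14621}{U} - \frac{336015}{-282841} = - \frac{14621}{298469} - \frac{336015}{-282841} = \left(-14621\right) \frac{1}{298469} - - \frac{336015}{282841} = - \frac{14621}{298469} + \frac{336015}{282841} = \frac{96154642774}{84419270429}$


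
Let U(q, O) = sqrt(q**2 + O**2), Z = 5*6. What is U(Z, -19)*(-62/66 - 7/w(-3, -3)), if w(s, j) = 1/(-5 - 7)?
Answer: 2741*sqrt(1261)/33 ≈ 2949.5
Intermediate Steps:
w(s, j) = -1/12 (w(s, j) = 1/(-12) = -1/12)
Z = 30
U(q, O) = sqrt(O**2 + q**2)
U(Z, -19)*(-62/66 - 7/w(-3, -3)) = sqrt((-19)**2 + 30**2)*(-62/66 - 7/(-1/12)) = sqrt(361 + 900)*(-62*1/66 - 7*(-12)) = sqrt(1261)*(-31/33 + 84) = sqrt(1261)*(2741/33) = 2741*sqrt(1261)/33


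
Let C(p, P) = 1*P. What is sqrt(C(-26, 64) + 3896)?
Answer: 6*sqrt(110) ≈ 62.929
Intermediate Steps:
C(p, P) = P
sqrt(C(-26, 64) + 3896) = sqrt(64 + 3896) = sqrt(3960) = 6*sqrt(110)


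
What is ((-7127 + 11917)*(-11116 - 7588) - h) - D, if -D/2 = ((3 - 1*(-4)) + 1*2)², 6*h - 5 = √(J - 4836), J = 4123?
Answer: -537551993/6 - I*√713/6 ≈ -8.9592e+7 - 4.4503*I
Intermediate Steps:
h = ⅚ + I*√713/6 (h = ⅚ + √(4123 - 4836)/6 = ⅚ + √(-713)/6 = ⅚ + (I*√713)/6 = ⅚ + I*√713/6 ≈ 0.83333 + 4.4503*I)
D = -162 (D = -2*((3 - 1*(-4)) + 1*2)² = -2*((3 + 4) + 2)² = -2*(7 + 2)² = -2*9² = -2*81 = -162)
((-7127 + 11917)*(-11116 - 7588) - h) - D = ((-7127 + 11917)*(-11116 - 7588) - (⅚ + I*√713/6)) - 1*(-162) = (4790*(-18704) + (-⅚ - I*√713/6)) + 162 = (-89592160 + (-⅚ - I*√713/6)) + 162 = (-537552965/6 - I*√713/6) + 162 = -537551993/6 - I*√713/6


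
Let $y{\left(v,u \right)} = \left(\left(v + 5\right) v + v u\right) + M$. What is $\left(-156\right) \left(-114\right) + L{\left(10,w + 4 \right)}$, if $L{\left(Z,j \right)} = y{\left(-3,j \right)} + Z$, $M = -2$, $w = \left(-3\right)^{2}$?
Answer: $17747$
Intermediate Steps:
$w = 9$
$y{\left(v,u \right)} = -2 + u v + v \left(5 + v\right)$ ($y{\left(v,u \right)} = \left(\left(v + 5\right) v + v u\right) - 2 = \left(\left(5 + v\right) v + u v\right) - 2 = \left(v \left(5 + v\right) + u v\right) - 2 = \left(u v + v \left(5 + v\right)\right) - 2 = -2 + u v + v \left(5 + v\right)$)
$L{\left(Z,j \right)} = -8 + Z - 3 j$ ($L{\left(Z,j \right)} = \left(-2 + \left(-3\right)^{2} + 5 \left(-3\right) + j \left(-3\right)\right) + Z = \left(-2 + 9 - 15 - 3 j\right) + Z = \left(-8 - 3 j\right) + Z = -8 + Z - 3 j$)
$\left(-156\right) \left(-114\right) + L{\left(10,w + 4 \right)} = \left(-156\right) \left(-114\right) - \left(-2 + 3 \left(9 + 4\right)\right) = 17784 - 37 = 17747$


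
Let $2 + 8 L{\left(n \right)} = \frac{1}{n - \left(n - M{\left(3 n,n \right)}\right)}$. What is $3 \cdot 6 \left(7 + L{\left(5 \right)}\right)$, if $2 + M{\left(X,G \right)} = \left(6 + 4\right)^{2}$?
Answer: $\frac{47637}{392} \approx 121.52$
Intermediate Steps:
$M{\left(X,G \right)} = 98$ ($M{\left(X,G \right)} = -2 + \left(6 + 4\right)^{2} = -2 + 10^{2} = -2 + 100 = 98$)
$L{\left(n \right)} = - \frac{195}{784}$ ($L{\left(n \right)} = - \frac{1}{4} + \frac{1}{8 \left(n - \left(-98 + n\right)\right)} = - \frac{1}{4} + \frac{1}{8 \cdot 98} = - \frac{1}{4} + \frac{1}{8} \cdot \frac{1}{98} = - \frac{1}{4} + \frac{1}{784} = - \frac{195}{784}$)
$3 \cdot 6 \left(7 + L{\left(5 \right)}\right) = 3 \cdot 6 \left(7 - \frac{195}{784}\right) = 3 \cdot 6 \cdot \frac{5293}{784} = 3 \cdot \frac{15879}{392} = \frac{47637}{392}$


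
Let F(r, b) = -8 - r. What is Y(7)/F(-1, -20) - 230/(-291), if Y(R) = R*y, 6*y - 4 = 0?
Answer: 12/97 ≈ 0.12371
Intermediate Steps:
y = 2/3 (y = 2/3 + (1/6)*0 = 2/3 + 0 = 2/3 ≈ 0.66667)
Y(R) = 2*R/3 (Y(R) = R*(2/3) = 2*R/3)
Y(7)/F(-1, -20) - 230/(-291) = ((2/3)*7)/(-8 - 1*(-1)) - 230/(-291) = 14/(3*(-8 + 1)) - 230*(-1/291) = (14/3)/(-7) + 230/291 = (14/3)*(-1/7) + 230/291 = -2/3 + 230/291 = 12/97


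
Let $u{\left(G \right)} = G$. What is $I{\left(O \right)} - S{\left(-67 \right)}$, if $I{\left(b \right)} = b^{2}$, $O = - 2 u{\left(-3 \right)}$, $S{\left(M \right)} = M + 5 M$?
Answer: $438$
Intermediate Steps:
$S{\left(M \right)} = 6 M$
$O = 6$ ($O = \left(-2\right) \left(-3\right) = 6$)
$I{\left(O \right)} - S{\left(-67 \right)} = 6^{2} - 6 \left(-67\right) = 36 - -402 = 36 + 402 = 438$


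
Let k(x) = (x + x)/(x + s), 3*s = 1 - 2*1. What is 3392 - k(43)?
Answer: 216959/64 ≈ 3390.0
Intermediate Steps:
s = -1/3 (s = (1 - 2*1)/3 = (1 - 2)/3 = (1/3)*(-1) = -1/3 ≈ -0.33333)
k(x) = 2*x/(-1/3 + x) (k(x) = (x + x)/(x - 1/3) = (2*x)/(-1/3 + x) = 2*x/(-1/3 + x))
3392 - k(43) = 3392 - 6*43/(-1 + 3*43) = 3392 - 6*43/(-1 + 129) = 3392 - 6*43/128 = 3392 - 1*129/64 = 3392 - 129/64 = 216959/64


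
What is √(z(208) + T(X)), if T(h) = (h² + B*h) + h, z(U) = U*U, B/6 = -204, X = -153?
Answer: 4*√15862 ≈ 503.78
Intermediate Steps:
B = -1224 (B = 6*(-204) = -1224)
z(U) = U²
T(h) = h² - 1223*h (T(h) = (h² - 1224*h) + h = h² - 1223*h)
√(z(208) + T(X)) = √(208² - 153*(-1223 - 153)) = √(43264 - 153*(-1376)) = √(43264 + 210528) = √253792 = 4*√15862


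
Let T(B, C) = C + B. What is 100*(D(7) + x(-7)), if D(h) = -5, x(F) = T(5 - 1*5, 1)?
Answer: -400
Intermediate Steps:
T(B, C) = B + C
x(F) = 1 (x(F) = (5 - 1*5) + 1 = (5 - 5) + 1 = 0 + 1 = 1)
100*(D(7) + x(-7)) = 100*(-5 + 1) = 100*(-4) = -400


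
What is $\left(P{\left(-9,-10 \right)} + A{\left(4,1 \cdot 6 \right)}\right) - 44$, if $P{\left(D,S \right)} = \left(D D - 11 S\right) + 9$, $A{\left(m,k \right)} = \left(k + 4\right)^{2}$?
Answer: $256$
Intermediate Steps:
$A{\left(m,k \right)} = \left(4 + k\right)^{2}$
$P{\left(D,S \right)} = 9 + D^{2} - 11 S$ ($P{\left(D,S \right)} = \left(D^{2} - 11 S\right) + 9 = 9 + D^{2} - 11 S$)
$\left(P{\left(-9,-10 \right)} + A{\left(4,1 \cdot 6 \right)}\right) - 44 = \left(\left(9 + \left(-9\right)^{2} - -110\right) + \left(4 + 1 \cdot 6\right)^{2}\right) - 44 = \left(\left(9 + 81 + 110\right) + \left(4 + 6\right)^{2}\right) - 44 = \left(200 + 10^{2}\right) - 44 = \left(200 + 100\right) - 44 = 300 - 44 = 256$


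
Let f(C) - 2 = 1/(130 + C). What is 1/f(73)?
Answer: 203/407 ≈ 0.49877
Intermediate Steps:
f(C) = 2 + 1/(130 + C)
1/f(73) = 1/((261 + 2*73)/(130 + 73)) = 1/((261 + 146)/203) = 1/((1/203)*407) = 1/(407/203) = 203/407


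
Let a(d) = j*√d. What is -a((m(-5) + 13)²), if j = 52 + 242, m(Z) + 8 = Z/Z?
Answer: -1764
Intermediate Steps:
m(Z) = -7 (m(Z) = -8 + Z/Z = -8 + 1 = -7)
j = 294
a(d) = 294*√d
-a((m(-5) + 13)²) = -294*√((-7 + 13)²) = -294*√(6²) = -294*√36 = -294*6 = -1*1764 = -1764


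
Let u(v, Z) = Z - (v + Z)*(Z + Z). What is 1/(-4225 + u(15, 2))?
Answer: -1/4291 ≈ -0.00023305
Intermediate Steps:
u(v, Z) = Z - 2*Z*(Z + v) (u(v, Z) = Z - (Z + v)*2*Z = Z - 2*Z*(Z + v))
1/(-4225 + u(15, 2)) = 1/(-4225 + 2*(1 - 2*2 - 2*15)) = 1/(-4225 + 2*(1 - 4 - 30)) = 1/(-4225 + 2*(-33)) = 1/(-4225 - 66) = 1/(-4291) = -1/4291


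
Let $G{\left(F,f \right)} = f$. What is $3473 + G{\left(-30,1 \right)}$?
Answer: $3474$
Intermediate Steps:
$3473 + G{\left(-30,1 \right)} = 3473 + 1 = 3474$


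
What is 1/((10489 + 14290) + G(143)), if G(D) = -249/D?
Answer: 143/3543148 ≈ 4.0360e-5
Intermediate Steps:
1/((10489 + 14290) + G(143)) = 1/((10489 + 14290) - 249/143) = 1/(24779 - 249*1/143) = 1/(24779 - 249/143) = 1/(3543148/143) = 143/3543148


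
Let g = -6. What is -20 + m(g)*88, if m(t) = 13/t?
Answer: -632/3 ≈ -210.67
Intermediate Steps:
-20 + m(g)*88 = -20 + (13/(-6))*88 = -20 + (13*(-⅙))*88 = -20 - 13/6*88 = -20 - 572/3 = -632/3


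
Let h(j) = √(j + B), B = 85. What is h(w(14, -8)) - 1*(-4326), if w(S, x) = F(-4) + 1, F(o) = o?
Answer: 4326 + √82 ≈ 4335.1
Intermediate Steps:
w(S, x) = -3 (w(S, x) = -4 + 1 = -3)
h(j) = √(85 + j) (h(j) = √(j + 85) = √(85 + j))
h(w(14, -8)) - 1*(-4326) = √(85 - 3) - 1*(-4326) = √82 + 4326 = 4326 + √82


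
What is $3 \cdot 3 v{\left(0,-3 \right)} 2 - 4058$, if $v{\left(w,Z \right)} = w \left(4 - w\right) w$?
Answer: $-4058$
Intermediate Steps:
$v{\left(w,Z \right)} = w^{2} \left(4 - w\right)$
$3 \cdot 3 v{\left(0,-3 \right)} 2 - 4058 = 3 \cdot 3 \cdot 0^{2} \left(4 - 0\right) 2 - 4058 = 9 \cdot 0 \left(4 + 0\right) 2 - 4058 = 9 \cdot 0 \cdot 4 \cdot 2 - 4058 = 9 \cdot 0 \cdot 2 - 4058 = 0 \cdot 2 - 4058 = 0 - 4058 = -4058$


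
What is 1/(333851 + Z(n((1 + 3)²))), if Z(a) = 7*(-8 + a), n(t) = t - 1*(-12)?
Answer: 1/333991 ≈ 2.9941e-6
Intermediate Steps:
n(t) = 12 + t (n(t) = t + 12 = 12 + t)
Z(a) = -56 + 7*a
1/(333851 + Z(n((1 + 3)²))) = 1/(333851 + (-56 + 7*(12 + (1 + 3)²))) = 1/(333851 + (-56 + 7*(12 + 4²))) = 1/(333851 + (-56 + 7*(12 + 16))) = 1/(333851 + (-56 + 7*28)) = 1/(333851 + (-56 + 196)) = 1/(333851 + 140) = 1/333991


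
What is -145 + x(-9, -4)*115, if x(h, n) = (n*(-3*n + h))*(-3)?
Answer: 3995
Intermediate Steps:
x(h, n) = -3*n*(h - 3*n) (x(h, n) = (n*(h - 3*n))*(-3) = -3*n*(h - 3*n))
-145 + x(-9, -4)*115 = -145 + (3*(-4)*(-1*(-9) + 3*(-4)))*115 = -145 + (3*(-4)*(9 - 12))*115 = -145 + (3*(-4)*(-3))*115 = -145 + 36*115 = -145 + 4140 = 3995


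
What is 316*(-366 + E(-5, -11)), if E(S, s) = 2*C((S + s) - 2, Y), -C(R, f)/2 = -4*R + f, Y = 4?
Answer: -211720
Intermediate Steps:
C(R, f) = -2*f + 8*R (C(R, f) = -2*(-4*R + f) = -2*(f - 4*R) = -2*f + 8*R)
E(S, s) = -48 + 16*S + 16*s (E(S, s) = 2*(-2*4 + 8*((S + s) - 2)) = 2*(-8 + 8*(-2 + S + s)) = 2*(-8 + (-16 + 8*S + 8*s)) = 2*(-24 + 8*S + 8*s) = -48 + 16*S + 16*s)
316*(-366 + E(-5, -11)) = 316*(-366 + (-48 + 16*(-5) + 16*(-11))) = 316*(-366 + (-48 - 80 - 176)) = 316*(-366 - 304) = 316*(-670) = -211720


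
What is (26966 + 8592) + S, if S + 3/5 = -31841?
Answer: 18582/5 ≈ 3716.4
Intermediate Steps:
S = -159208/5 (S = -⅗ - 31841 = -159208/5 ≈ -31842.)
(26966 + 8592) + S = (26966 + 8592) - 159208/5 = 35558 - 159208/5 = 18582/5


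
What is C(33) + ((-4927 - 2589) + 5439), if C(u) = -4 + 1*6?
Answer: -2075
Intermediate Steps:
C(u) = 2 (C(u) = -4 + 6 = 2)
C(33) + ((-4927 - 2589) + 5439) = 2 + ((-4927 - 2589) + 5439) = 2 + (-7516 + 5439) = 2 - 2077 = -2075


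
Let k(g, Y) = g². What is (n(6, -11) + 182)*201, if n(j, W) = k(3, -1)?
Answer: 38391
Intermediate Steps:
n(j, W) = 9 (n(j, W) = 3² = 9)
(n(6, -11) + 182)*201 = (9 + 182)*201 = 191*201 = 38391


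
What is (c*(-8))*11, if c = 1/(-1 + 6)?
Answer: -88/5 ≈ -17.600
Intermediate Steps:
c = ⅕ (c = 1/5 = ⅕ ≈ 0.20000)
(c*(-8))*11 = ((⅕)*(-8))*11 = -8/5*11 = -88/5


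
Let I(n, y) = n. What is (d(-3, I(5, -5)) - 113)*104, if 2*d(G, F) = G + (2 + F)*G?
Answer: -13000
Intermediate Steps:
d(G, F) = G/2 + G*(2 + F)/2 (d(G, F) = (G + (2 + F)*G)/2 = (G + G*(2 + F))/2 = G/2 + G*(2 + F)/2)
(d(-3, I(5, -5)) - 113)*104 = ((½)*(-3)*(3 + 5) - 113)*104 = ((½)*(-3)*8 - 113)*104 = (-12 - 113)*104 = -125*104 = -13000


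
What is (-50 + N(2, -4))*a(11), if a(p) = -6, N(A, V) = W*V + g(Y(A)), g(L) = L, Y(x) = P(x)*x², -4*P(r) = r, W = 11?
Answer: 576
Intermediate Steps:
P(r) = -r/4
Y(x) = -x³/4 (Y(x) = (-x/4)*x² = -x³/4)
N(A, V) = 11*V - A³/4
(-50 + N(2, -4))*a(11) = (-50 + (11*(-4) - ¼*2³))*(-6) = (-50 + (-44 - ¼*8))*(-6) = (-50 + (-44 - 2))*(-6) = (-50 - 46)*(-6) = -96*(-6) = 576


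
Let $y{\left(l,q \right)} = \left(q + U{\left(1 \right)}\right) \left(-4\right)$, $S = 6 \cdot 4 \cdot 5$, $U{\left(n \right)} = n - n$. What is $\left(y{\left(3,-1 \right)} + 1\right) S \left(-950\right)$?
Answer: $-570000$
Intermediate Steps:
$U{\left(n \right)} = 0$
$S = 120$ ($S = 24 \cdot 5 = 120$)
$y{\left(l,q \right)} = - 4 q$ ($y{\left(l,q \right)} = \left(q + 0\right) \left(-4\right) = q \left(-4\right) = - 4 q$)
$\left(y{\left(3,-1 \right)} + 1\right) S \left(-950\right) = \left(\left(-4\right) \left(-1\right) + 1\right) 120 \left(-950\right) = \left(4 + 1\right) 120 \left(-950\right) = 5 \cdot 120 \left(-950\right) = 600 \left(-950\right) = -570000$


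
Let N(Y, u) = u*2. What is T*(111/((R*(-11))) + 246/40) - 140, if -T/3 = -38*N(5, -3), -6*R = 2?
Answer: -1377923/55 ≈ -25053.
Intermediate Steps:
R = -⅓ (R = -⅙*2 = -⅓ ≈ -0.33333)
N(Y, u) = 2*u
T = -684 (T = -(-114)*2*(-3) = -(-114)*(-6) = -3*228 = -684)
T*(111/((R*(-11))) + 246/40) - 140 = -684*(111/((-⅓*(-11))) + 246/40) - 140 = -684*(111/(11/3) + 246*(1/40)) - 140 = -684*(111*(3/11) + 123/20) - 140 = -684*(333/11 + 123/20) - 140 = -684*8013/220 - 140 = -1370223/55 - 140 = -1377923/55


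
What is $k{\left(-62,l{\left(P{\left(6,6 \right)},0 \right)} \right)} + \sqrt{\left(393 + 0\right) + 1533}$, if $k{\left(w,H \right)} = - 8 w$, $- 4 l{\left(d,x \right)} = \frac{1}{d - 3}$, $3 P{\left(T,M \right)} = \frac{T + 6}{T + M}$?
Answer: $496 + 3 \sqrt{214} \approx 539.89$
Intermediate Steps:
$P{\left(T,M \right)} = \frac{6 + T}{3 \left(M + T\right)}$ ($P{\left(T,M \right)} = \frac{\left(T + 6\right) \frac{1}{T + M}}{3} = \frac{\left(6 + T\right) \frac{1}{M + T}}{3} = \frac{\frac{1}{M + T} \left(6 + T\right)}{3} = \frac{6 + T}{3 \left(M + T\right)}$)
$l{\left(d,x \right)} = - \frac{1}{4 \left(-3 + d\right)}$ ($l{\left(d,x \right)} = - \frac{1}{4 \left(d - 3\right)} = - \frac{1}{4 \left(-3 + d\right)}$)
$k{\left(-62,l{\left(P{\left(6,6 \right)},0 \right)} \right)} + \sqrt{\left(393 + 0\right) + 1533} = \left(-8\right) \left(-62\right) + \sqrt{\left(393 + 0\right) + 1533} = 496 + \sqrt{393 + 1533} = 496 + \sqrt{1926} = 496 + 3 \sqrt{214}$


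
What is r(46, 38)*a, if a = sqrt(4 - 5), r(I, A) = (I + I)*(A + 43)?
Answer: 7452*I ≈ 7452.0*I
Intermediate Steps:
r(I, A) = 2*I*(43 + A) (r(I, A) = (2*I)*(43 + A) = 2*I*(43 + A))
a = I (a = sqrt(-1) = I ≈ 1.0*I)
r(46, 38)*a = (2*46*(43 + 38))*I = (2*46*81)*I = 7452*I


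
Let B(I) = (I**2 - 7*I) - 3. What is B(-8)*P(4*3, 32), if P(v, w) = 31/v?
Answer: 1209/4 ≈ 302.25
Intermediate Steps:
B(I) = -3 + I**2 - 7*I
B(-8)*P(4*3, 32) = (-3 + (-8)**2 - 7*(-8))*(31/((4*3))) = (-3 + 64 + 56)*(31/12) = 117*(31*(1/12)) = 117*(31/12) = 1209/4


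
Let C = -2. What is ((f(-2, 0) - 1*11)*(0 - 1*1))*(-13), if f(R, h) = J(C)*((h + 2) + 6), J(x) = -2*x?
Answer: 273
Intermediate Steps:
f(R, h) = 32 + 4*h (f(R, h) = (-2*(-2))*((h + 2) + 6) = 4*((2 + h) + 6) = 4*(8 + h) = 32 + 4*h)
((f(-2, 0) - 1*11)*(0 - 1*1))*(-13) = (((32 + 4*0) - 1*11)*(0 - 1*1))*(-13) = (((32 + 0) - 11)*(0 - 1))*(-13) = ((32 - 11)*(-1))*(-13) = (21*(-1))*(-13) = -21*(-13) = 273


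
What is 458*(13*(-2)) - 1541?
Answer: -13449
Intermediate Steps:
458*(13*(-2)) - 1541 = 458*(-26) - 1541 = -11908 - 1541 = -13449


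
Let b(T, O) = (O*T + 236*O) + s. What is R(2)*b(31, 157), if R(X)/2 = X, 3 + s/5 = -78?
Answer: 166056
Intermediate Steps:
s = -405 (s = -15 + 5*(-78) = -15 - 390 = -405)
R(X) = 2*X
b(T, O) = -405 + 236*O + O*T (b(T, O) = (O*T + 236*O) - 405 = (236*O + O*T) - 405 = -405 + 236*O + O*T)
R(2)*b(31, 157) = (2*2)*(-405 + 236*157 + 157*31) = 4*(-405 + 37052 + 4867) = 4*41514 = 166056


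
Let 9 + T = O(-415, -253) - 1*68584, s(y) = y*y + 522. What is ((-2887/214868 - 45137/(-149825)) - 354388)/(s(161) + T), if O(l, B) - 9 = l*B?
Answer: -11408661189510659/2023433560977400 ≈ -5.6383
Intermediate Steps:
s(y) = 522 + y² (s(y) = y² + 522 = 522 + y²)
O(l, B) = 9 + B*l (O(l, B) = 9 + l*B = 9 + B*l)
T = 36411 (T = -9 + ((9 - 253*(-415)) - 1*68584) = -9 + ((9 + 104995) - 68584) = -9 + (105004 - 68584) = -9 + 36420 = 36411)
((-2887/214868 - 45137/(-149825)) - 354388)/(s(161) + T) = ((-2887/214868 - 45137/(-149825)) - 354388)/((522 + 161²) + 36411) = ((-2887*1/214868 - 45137*(-1/149825)) - 354388)/((522 + 25921) + 36411) = ((-2887/214868 + 45137/149825) - 354388)/(26443 + 36411) = (9265952141/32192598100 - 354388)/62854 = -11408661189510659/32192598100*1/62854 = -11408661189510659/2023433560977400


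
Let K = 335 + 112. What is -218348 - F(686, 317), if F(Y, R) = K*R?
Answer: -360047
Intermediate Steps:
K = 447
F(Y, R) = 447*R
-218348 - F(686, 317) = -218348 - 447*317 = -218348 - 1*141699 = -218348 - 141699 = -360047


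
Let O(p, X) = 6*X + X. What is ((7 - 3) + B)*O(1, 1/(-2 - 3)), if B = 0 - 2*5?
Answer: 42/5 ≈ 8.4000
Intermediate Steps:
O(p, X) = 7*X
B = -10 (B = 0 - 10 = -10)
((7 - 3) + B)*O(1, 1/(-2 - 3)) = ((7 - 3) - 10)*(7/(-2 - 3)) = (4 - 10)*(7/(-5)) = -42*(-1)/5 = -6*(-7/5) = 42/5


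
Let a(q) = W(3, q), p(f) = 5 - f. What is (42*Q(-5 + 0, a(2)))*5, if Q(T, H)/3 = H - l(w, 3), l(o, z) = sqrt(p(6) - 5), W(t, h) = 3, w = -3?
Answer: 1890 - 630*I*sqrt(6) ≈ 1890.0 - 1543.2*I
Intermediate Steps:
a(q) = 3
l(o, z) = I*sqrt(6) (l(o, z) = sqrt((5 - 1*6) - 5) = sqrt((5 - 6) - 5) = sqrt(-1 - 5) = sqrt(-6) = I*sqrt(6))
Q(T, H) = 3*H - 3*I*sqrt(6) (Q(T, H) = 3*(H - I*sqrt(6)) = 3*H - 3*I*sqrt(6))
(42*Q(-5 + 0, a(2)))*5 = (42*(3*3 - 3*I*sqrt(6)))*5 = (42*(9 - 3*I*sqrt(6)))*5 = (378 - 126*I*sqrt(6))*5 = 1890 - 630*I*sqrt(6)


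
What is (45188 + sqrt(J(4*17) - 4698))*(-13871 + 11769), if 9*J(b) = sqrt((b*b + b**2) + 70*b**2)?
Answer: -94985176 - 2102*I*sqrt(42282 - 408*sqrt(2))/3 ≈ -9.4985e+7 - 1.4309e+5*I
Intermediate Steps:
J(b) = 2*sqrt(2)*sqrt(b**2)/3 (J(b) = sqrt((b*b + b**2) + 70*b**2)/9 = sqrt((b**2 + b**2) + 70*b**2)/9 = sqrt(2*b**2 + 70*b**2)/9 = sqrt(72*b**2)/9 = (6*sqrt(2)*sqrt(b**2))/9 = 2*sqrt(2)*sqrt(b**2)/3)
(45188 + sqrt(J(4*17) - 4698))*(-13871 + 11769) = (45188 + sqrt(2*sqrt(2)*sqrt((4*17)**2)/3 - 4698))*(-13871 + 11769) = (45188 + sqrt(2*sqrt(2)*sqrt(68**2)/3 - 4698))*(-2102) = (45188 + sqrt(2*sqrt(2)*sqrt(4624)/3 - 4698))*(-2102) = (45188 + sqrt((2/3)*sqrt(2)*68 - 4698))*(-2102) = (45188 + sqrt(136*sqrt(2)/3 - 4698))*(-2102) = (45188 + sqrt(-4698 + 136*sqrt(2)/3))*(-2102) = -94985176 - 2102*sqrt(-4698 + 136*sqrt(2)/3)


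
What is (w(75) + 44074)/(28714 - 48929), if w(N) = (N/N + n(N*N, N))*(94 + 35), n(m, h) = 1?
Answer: -44332/20215 ≈ -2.1930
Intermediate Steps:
w(N) = 258 (w(N) = (N/N + 1)*(94 + 35) = (1 + 1)*129 = 2*129 = 258)
(w(75) + 44074)/(28714 - 48929) = (258 + 44074)/(28714 - 48929) = 44332/(-20215) = 44332*(-1/20215) = -44332/20215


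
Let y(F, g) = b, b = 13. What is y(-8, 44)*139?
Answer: 1807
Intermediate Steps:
y(F, g) = 13
y(-8, 44)*139 = 13*139 = 1807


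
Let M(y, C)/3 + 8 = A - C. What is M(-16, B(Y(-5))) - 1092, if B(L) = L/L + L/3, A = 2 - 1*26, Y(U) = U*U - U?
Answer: -1221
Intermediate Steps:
Y(U) = U² - U
A = -24 (A = 2 - 26 = -24)
B(L) = 1 + L/3 (B(L) = 1 + L*(⅓) = 1 + L/3)
M(y, C) = -96 - 3*C (M(y, C) = -24 + 3*(-24 - C) = -24 + (-72 - 3*C) = -96 - 3*C)
M(-16, B(Y(-5))) - 1092 = (-96 - 3*(1 + (-5*(-1 - 5))/3)) - 1092 = (-96 - 3*(1 + (-5*(-6))/3)) - 1092 = (-96 - 3*(1 + (⅓)*30)) - 1092 = (-96 - 3*(1 + 10)) - 1092 = (-96 - 3*11) - 1092 = (-96 - 33) - 1092 = -129 - 1092 = -1221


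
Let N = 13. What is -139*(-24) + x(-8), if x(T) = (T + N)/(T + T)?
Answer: 53371/16 ≈ 3335.7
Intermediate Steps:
x(T) = (13 + T)/(2*T) (x(T) = (T + 13)/(T + T) = (13 + T)/((2*T)) = (13 + T)*(1/(2*T)) = (13 + T)/(2*T))
-139*(-24) + x(-8) = -139*(-24) + (1/2)*(13 - 8)/(-8) = 3336 + (1/2)*(-1/8)*5 = 3336 - 5/16 = 53371/16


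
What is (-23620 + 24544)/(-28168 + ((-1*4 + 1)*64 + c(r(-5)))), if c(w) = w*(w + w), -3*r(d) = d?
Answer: -4158/127595 ≈ -0.032587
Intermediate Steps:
r(d) = -d/3
c(w) = 2*w² (c(w) = w*(2*w) = 2*w²)
(-23620 + 24544)/(-28168 + ((-1*4 + 1)*64 + c(r(-5)))) = (-23620 + 24544)/(-28168 + ((-1*4 + 1)*64 + 2*(-⅓*(-5))²)) = 924/(-28168 + ((-4 + 1)*64 + 2*(5/3)²)) = 924/(-28168 + (-3*64 + 2*(25/9))) = 924/(-28168 + (-192 + 50/9)) = 924/(-28168 - 1678/9) = 924/(-255190/9) = 924*(-9/255190) = -4158/127595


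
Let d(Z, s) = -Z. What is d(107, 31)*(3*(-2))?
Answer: 642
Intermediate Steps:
d(107, 31)*(3*(-2)) = (-1*107)*(3*(-2)) = -107*(-6) = 642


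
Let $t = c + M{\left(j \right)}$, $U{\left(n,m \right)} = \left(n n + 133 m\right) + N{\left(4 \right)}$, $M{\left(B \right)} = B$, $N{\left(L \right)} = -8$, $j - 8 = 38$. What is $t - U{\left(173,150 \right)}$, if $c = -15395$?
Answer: $-65220$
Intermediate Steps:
$j = 46$ ($j = 8 + 38 = 46$)
$U{\left(n,m \right)} = -8 + n^{2} + 133 m$ ($U{\left(n,m \right)} = \left(n n + 133 m\right) - 8 = \left(n^{2} + 133 m\right) - 8 = -8 + n^{2} + 133 m$)
$t = -15349$ ($t = -15395 + 46 = -15349$)
$t - U{\left(173,150 \right)} = -15349 - \left(-8 + 173^{2} + 133 \cdot 150\right) = -15349 - \left(-8 + 29929 + 19950\right) = -15349 - 49871 = -65220$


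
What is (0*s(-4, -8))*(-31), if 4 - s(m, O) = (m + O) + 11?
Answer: 0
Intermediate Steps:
s(m, O) = -7 - O - m (s(m, O) = 4 - ((m + O) + 11) = 4 - ((O + m) + 11) = 4 - (11 + O + m) = 4 + (-11 - O - m) = -7 - O - m)
(0*s(-4, -8))*(-31) = (0*(-7 - 1*(-8) - 1*(-4)))*(-31) = (0*(-7 + 8 + 4))*(-31) = (0*5)*(-31) = 0*(-31) = 0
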